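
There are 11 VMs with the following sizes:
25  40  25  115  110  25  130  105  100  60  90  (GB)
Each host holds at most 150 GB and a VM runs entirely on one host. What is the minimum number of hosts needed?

6

Total = 130 + 115 + 110 + 105 + 100 + 90 + 60 + 40 + 25 + 25 + 25 = 825 GB.
Lower bound: ⌈825/150⌉ = 6 hosts.
A packing using 6 hosts:
  host 1: 130 = 130
  host 2: 115 + 25 = 140
  host 3: 110 + 40 = 150
  host 4: 105 + 25 = 130
  host 5: 100 + 25 = 125
  host 6: 90 + 60 = 150
This matches the lower bound, so 6 is optimal.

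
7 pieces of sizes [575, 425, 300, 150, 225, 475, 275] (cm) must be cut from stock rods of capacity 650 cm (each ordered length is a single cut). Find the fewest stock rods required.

4

Total = 575 + 475 + 425 + 300 + 275 + 225 + 150 = 2425 cm.
Lower bound: ⌈2425/650⌉ = 4 stock rods.
A packing using 4 stock rods:
  stock rod 1: 575 = 575
  stock rod 2: 475 + 150 = 625
  stock rod 3: 425 + 225 = 650
  stock rod 4: 300 + 275 = 575
This matches the lower bound, so 4 is optimal.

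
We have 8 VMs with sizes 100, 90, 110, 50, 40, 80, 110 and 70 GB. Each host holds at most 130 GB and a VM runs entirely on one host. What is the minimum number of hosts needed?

6

Total = 110 + 110 + 100 + 90 + 80 + 70 + 50 + 40 = 650 GB.
Lower bound: ⌈650/130⌉ = 5 hosts.
Also, 6 VMs each exceed 65 GB, and no two of those can share a host, so at least 6 hosts are needed.
A packing using 6 hosts:
  host 1: 110 = 110
  host 2: 110 = 110
  host 3: 100 = 100
  host 4: 90 + 40 = 130
  host 5: 80 + 50 = 130
  host 6: 70 = 70
This matches the lower bound, so 6 is optimal.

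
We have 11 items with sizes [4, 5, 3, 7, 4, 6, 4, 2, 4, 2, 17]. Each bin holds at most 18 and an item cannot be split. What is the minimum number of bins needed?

Total = 17 + 7 + 6 + 5 + 4 + 4 + 4 + 4 + 3 + 2 + 2 = 58.
Lower bound: ⌈58/18⌉ = 4 bins.
A packing using 4 bins:
  bin 1: 17 = 17
  bin 2: 7 + 6 + 5 = 18
  bin 3: 4 + 4 + 4 + 4 + 2 = 18
  bin 4: 3 + 2 = 5
This matches the lower bound, so 4 is optimal.

4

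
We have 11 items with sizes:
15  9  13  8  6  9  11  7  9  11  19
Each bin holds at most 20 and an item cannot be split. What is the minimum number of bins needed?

Total = 19 + 15 + 13 + 11 + 11 + 9 + 9 + 9 + 8 + 7 + 6 = 117.
Lower bound: ⌈117/20⌉ = 6 bins.
A packing using 7 bins:
  bin 1: 19 = 19
  bin 2: 15 = 15
  bin 3: 13 + 7 = 20
  bin 4: 11 + 9 = 20
  bin 5: 11 + 9 = 20
  bin 6: 9 + 8 = 17
  bin 7: 6 = 6
No arrangement into 6 bins stays within capacity, so 7 is optimal.

7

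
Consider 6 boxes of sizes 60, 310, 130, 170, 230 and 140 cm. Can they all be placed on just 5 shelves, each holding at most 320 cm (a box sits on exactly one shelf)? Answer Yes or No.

Yes

A valid assignment using 4 shelves:
  shelf 1: 310 = 310
  shelf 2: 230 + 60 = 290
  shelf 3: 170 + 140 = 310
  shelf 4: 130 = 130
That uses only 4 ≤ 5, so 5 shelves are enough.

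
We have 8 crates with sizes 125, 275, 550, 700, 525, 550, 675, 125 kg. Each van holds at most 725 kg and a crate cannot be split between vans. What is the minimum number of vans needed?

6

Total = 700 + 675 + 550 + 550 + 525 + 275 + 125 + 125 = 3525 kg.
Lower bound: ⌈3525/725⌉ = 5 vans.
A packing using 6 vans:
  van 1: 700 = 700
  van 2: 675 = 675
  van 3: 550 + 125 = 675
  van 4: 550 + 125 = 675
  van 5: 525 = 525
  van 6: 275 = 275
No arrangement into 5 vans stays within capacity, so 6 is optimal.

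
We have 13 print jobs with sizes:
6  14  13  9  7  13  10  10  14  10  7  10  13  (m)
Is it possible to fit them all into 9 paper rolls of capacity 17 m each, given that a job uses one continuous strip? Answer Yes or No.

Total = 136 m; ⌈136/17⌉ = 8.
10 print jobs each exceed half the capacity and cannot share a roll, forcing at least 10 paper rolls.
At least 10 paper rolls are required, but only 9 are allowed.

No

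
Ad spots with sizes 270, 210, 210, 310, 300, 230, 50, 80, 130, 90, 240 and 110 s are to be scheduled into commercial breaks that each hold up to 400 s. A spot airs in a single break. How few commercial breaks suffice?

7

Total = 310 + 300 + 270 + 240 + 230 + 210 + 210 + 130 + 110 + 90 + 80 + 50 = 2230 s.
Lower bound: ⌈2230/400⌉ = 6 commercial breaks.
Also, 7 ad spots each exceed 200 s, and no two of those can share a break, so at least 7 commercial breaks are needed.
A packing using 7 commercial breaks:
  break 1: 310 + 90 = 400
  break 2: 300 + 80 = 380
  break 3: 270 + 130 = 400
  break 4: 240 + 110 + 50 = 400
  break 5: 230 = 230
  break 6: 210 = 210
  break 7: 210 = 210
This matches the lower bound, so 7 is optimal.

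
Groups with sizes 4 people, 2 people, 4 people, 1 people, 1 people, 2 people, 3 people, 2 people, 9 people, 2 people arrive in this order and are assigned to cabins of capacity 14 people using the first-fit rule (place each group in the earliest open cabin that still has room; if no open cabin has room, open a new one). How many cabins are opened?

  4 → cabin 1 (new)  [load 4/14]
  2 → cabin 1  [load 6/14]
  4 → cabin 1  [load 10/14]
  1 → cabin 1  [load 11/14]
  1 → cabin 1  [load 12/14]
  2 → cabin 1  [load 14/14]
  3 → cabin 2 (new)  [load 3/14]
  2 → cabin 2  [load 5/14]
  9 → cabin 2  [load 14/14]
  2 → cabin 3 (new)  [load 2/14]
3 cabins opened.

3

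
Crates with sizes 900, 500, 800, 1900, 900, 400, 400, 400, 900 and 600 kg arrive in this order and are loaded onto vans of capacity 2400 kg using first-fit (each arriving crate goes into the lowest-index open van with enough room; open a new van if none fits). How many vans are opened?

4

  900 → van 1 (new)  [load 900/2400]
  500 → van 1  [load 1400/2400]
  800 → van 1  [load 2200/2400]
  1900 → van 2 (new)  [load 1900/2400]
  900 → van 3 (new)  [load 900/2400]
  400 → van 2  [load 2300/2400]
  400 → van 3  [load 1300/2400]
  400 → van 3  [load 1700/2400]
  900 → van 4 (new)  [load 900/2400]
  600 → van 3  [load 2300/2400]
4 vans opened.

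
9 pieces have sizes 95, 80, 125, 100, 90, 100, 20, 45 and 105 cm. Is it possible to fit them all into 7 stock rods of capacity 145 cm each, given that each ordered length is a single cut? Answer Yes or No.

A valid assignment using 7 stock rods:
  stock rod 1: 125 + 20 = 145
  stock rod 2: 105 = 105
  stock rod 3: 100 + 45 = 145
  stock rod 4: 100 = 100
  stock rod 5: 95 = 95
  stock rod 6: 90 = 90
  stock rod 7: 80 = 80
Every load is within 145 cm, so 7 stock rods suffice.

Yes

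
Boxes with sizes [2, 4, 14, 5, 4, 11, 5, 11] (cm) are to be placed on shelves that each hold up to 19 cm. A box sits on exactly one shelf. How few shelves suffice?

3

Total = 14 + 11 + 11 + 5 + 5 + 4 + 4 + 2 = 56 cm.
Lower bound: ⌈56/19⌉ = 3 shelves.
A packing using 3 shelves:
  shelf 1: 14 + 5 = 19
  shelf 2: 11 + 5 + 2 = 18
  shelf 3: 11 + 4 + 4 = 19
This matches the lower bound, so 3 is optimal.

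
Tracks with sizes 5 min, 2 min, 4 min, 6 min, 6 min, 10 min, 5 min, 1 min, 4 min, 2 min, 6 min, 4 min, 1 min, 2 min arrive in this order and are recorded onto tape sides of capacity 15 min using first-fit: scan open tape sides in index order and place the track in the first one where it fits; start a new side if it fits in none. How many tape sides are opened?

4

  5 → side 1 (new)  [load 5/15]
  2 → side 1  [load 7/15]
  4 → side 1  [load 11/15]
  6 → side 2 (new)  [load 6/15]
  6 → side 2  [load 12/15]
  10 → side 3 (new)  [load 10/15]
  5 → side 3  [load 15/15]
  1 → side 1  [load 12/15]
  4 → side 4 (new)  [load 4/15]
  2 → side 1  [load 14/15]
  6 → side 4  [load 10/15]
  4 → side 4  [load 14/15]
  1 → side 1  [load 15/15]
  2 → side 2  [load 14/15]
4 tape sides opened.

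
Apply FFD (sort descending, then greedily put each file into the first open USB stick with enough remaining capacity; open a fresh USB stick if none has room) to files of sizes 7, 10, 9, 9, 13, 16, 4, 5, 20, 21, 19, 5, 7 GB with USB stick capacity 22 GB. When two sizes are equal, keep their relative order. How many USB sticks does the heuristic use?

8

Sorted descending: 21, 20, 19, 16, 13, 10, 9, 9, 7, 7, 5, 5, 4.
  21 → USB stick 1 (new)  [load 21/22]
  20 → USB stick 2 (new)  [load 20/22]
  19 → USB stick 3 (new)  [load 19/22]
  16 → USB stick 4 (new)  [load 16/22]
  13 → USB stick 5 (new)  [load 13/22]
  10 → USB stick 6 (new)  [load 10/22]
  9 → USB stick 5  [load 22/22]
  9 → USB stick 6  [load 19/22]
  7 → USB stick 7 (new)  [load 7/22]
  7 → USB stick 7  [load 14/22]
  5 → USB stick 4  [load 21/22]
  5 → USB stick 7  [load 19/22]
  4 → USB stick 8 (new)  [load 4/22]
8 USB sticks opened.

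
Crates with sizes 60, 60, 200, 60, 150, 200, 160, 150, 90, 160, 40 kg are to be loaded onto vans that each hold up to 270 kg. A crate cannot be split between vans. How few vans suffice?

Total = 200 + 200 + 160 + 160 + 150 + 150 + 90 + 60 + 60 + 60 + 40 = 1330 kg.
Lower bound: ⌈1330/270⌉ = 5 vans.
Also, 6 crates each exceed 135 kg, and no two of those can share a van, so at least 6 vans are needed.
A packing using 6 vans:
  van 1: 200 + 60 = 260
  van 2: 200 + 60 = 260
  van 3: 160 + 90 = 250
  van 4: 160 + 60 + 40 = 260
  van 5: 150 = 150
  van 6: 150 = 150
This matches the lower bound, so 6 is optimal.

6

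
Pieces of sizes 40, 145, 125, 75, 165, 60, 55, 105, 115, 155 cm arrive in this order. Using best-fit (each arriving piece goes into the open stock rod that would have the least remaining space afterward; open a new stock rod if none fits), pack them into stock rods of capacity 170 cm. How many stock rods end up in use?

  40 → stock rod 1 (new)  [load 40/170]
  145 → stock rod 2 (new)  [load 145/170]
  125 → stock rod 1  [load 165/170]
  75 → stock rod 3 (new)  [load 75/170]
  165 → stock rod 4 (new)  [load 165/170]
  60 → stock rod 3  [load 135/170]
  55 → stock rod 5 (new)  [load 55/170]
  105 → stock rod 5  [load 160/170]
  115 → stock rod 6 (new)  [load 115/170]
  155 → stock rod 7 (new)  [load 155/170]
7 stock rods opened.

7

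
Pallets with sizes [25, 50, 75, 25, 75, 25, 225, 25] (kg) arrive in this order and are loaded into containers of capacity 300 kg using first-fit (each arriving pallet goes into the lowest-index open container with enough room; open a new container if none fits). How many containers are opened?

  25 → container 1 (new)  [load 25/300]
  50 → container 1  [load 75/300]
  75 → container 1  [load 150/300]
  25 → container 1  [load 175/300]
  75 → container 1  [load 250/300]
  25 → container 1  [load 275/300]
  225 → container 2 (new)  [load 225/300]
  25 → container 1  [load 300/300]
2 containers opened.

2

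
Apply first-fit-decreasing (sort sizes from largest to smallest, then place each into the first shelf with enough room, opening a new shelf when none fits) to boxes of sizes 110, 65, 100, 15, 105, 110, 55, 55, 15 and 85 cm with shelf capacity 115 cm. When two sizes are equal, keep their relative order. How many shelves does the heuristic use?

Sorted descending: 110, 110, 105, 100, 85, 65, 55, 55, 15, 15.
  110 → shelf 1 (new)  [load 110/115]
  110 → shelf 2 (new)  [load 110/115]
  105 → shelf 3 (new)  [load 105/115]
  100 → shelf 4 (new)  [load 100/115]
  85 → shelf 5 (new)  [load 85/115]
  65 → shelf 6 (new)  [load 65/115]
  55 → shelf 7 (new)  [load 55/115]
  55 → shelf 7  [load 110/115]
  15 → shelf 4  [load 115/115]
  15 → shelf 5  [load 100/115]
7 shelves opened.

7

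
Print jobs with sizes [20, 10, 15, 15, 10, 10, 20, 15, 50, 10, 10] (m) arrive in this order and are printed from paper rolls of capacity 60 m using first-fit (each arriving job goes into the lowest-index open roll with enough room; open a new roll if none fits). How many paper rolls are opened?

4

  20 → roll 1 (new)  [load 20/60]
  10 → roll 1  [load 30/60]
  15 → roll 1  [load 45/60]
  15 → roll 1  [load 60/60]
  10 → roll 2 (new)  [load 10/60]
  10 → roll 2  [load 20/60]
  20 → roll 2  [load 40/60]
  15 → roll 2  [load 55/60]
  50 → roll 3 (new)  [load 50/60]
  10 → roll 3  [load 60/60]
  10 → roll 4 (new)  [load 10/60]
4 paper rolls opened.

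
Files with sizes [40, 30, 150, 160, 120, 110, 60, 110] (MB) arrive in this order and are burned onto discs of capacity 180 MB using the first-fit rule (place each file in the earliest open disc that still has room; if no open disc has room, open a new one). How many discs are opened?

  40 → disc 1 (new)  [load 40/180]
  30 → disc 1  [load 70/180]
  150 → disc 2 (new)  [load 150/180]
  160 → disc 3 (new)  [load 160/180]
  120 → disc 4 (new)  [load 120/180]
  110 → disc 1  [load 180/180]
  60 → disc 4  [load 180/180]
  110 → disc 5 (new)  [load 110/180]
5 discs opened.

5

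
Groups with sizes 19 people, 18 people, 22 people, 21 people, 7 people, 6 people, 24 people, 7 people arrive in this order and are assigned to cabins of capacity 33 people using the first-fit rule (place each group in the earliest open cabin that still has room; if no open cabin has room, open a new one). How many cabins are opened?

5

  19 → cabin 1 (new)  [load 19/33]
  18 → cabin 2 (new)  [load 18/33]
  22 → cabin 3 (new)  [load 22/33]
  21 → cabin 4 (new)  [load 21/33]
  7 → cabin 1  [load 26/33]
  6 → cabin 1  [load 32/33]
  24 → cabin 5 (new)  [load 24/33]
  7 → cabin 2  [load 25/33]
5 cabins opened.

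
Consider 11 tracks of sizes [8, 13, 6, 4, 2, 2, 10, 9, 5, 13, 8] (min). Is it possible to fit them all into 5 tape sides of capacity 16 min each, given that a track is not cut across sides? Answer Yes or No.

Total = 80 min; ⌈80/16⌉ = 5.
The bound of 5 does not rule out 5, but exhaustive search shows no assignment into 5 tape sides of capacity 16 min exists — the minimum is 6.

No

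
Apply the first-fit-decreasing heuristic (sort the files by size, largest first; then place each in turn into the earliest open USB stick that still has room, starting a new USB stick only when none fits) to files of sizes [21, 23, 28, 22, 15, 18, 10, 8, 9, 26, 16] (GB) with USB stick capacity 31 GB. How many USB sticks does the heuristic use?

7

Sorted descending: 28, 26, 23, 22, 21, 18, 16, 15, 10, 9, 8.
  28 → USB stick 1 (new)  [load 28/31]
  26 → USB stick 2 (new)  [load 26/31]
  23 → USB stick 3 (new)  [load 23/31]
  22 → USB stick 4 (new)  [load 22/31]
  21 → USB stick 5 (new)  [load 21/31]
  18 → USB stick 6 (new)  [load 18/31]
  16 → USB stick 7 (new)  [load 16/31]
  15 → USB stick 7  [load 31/31]
  10 → USB stick 5  [load 31/31]
  9 → USB stick 4  [load 31/31]
  8 → USB stick 3  [load 31/31]
7 USB sticks opened.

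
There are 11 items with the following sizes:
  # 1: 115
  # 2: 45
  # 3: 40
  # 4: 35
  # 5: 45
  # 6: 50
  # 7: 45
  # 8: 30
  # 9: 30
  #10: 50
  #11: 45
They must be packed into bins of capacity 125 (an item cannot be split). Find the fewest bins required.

Total = 115 + 50 + 50 + 45 + 45 + 45 + 45 + 40 + 35 + 30 + 30 = 530.
Lower bound: ⌈530/125⌉ = 5 bins.
A packing using 5 bins:
  bin 1: 115 = 115
  bin 2: 50 + 50 = 100
  bin 3: 45 + 45 + 35 = 125
  bin 4: 45 + 45 + 30 = 120
  bin 5: 40 + 30 = 70
This matches the lower bound, so 5 is optimal.

5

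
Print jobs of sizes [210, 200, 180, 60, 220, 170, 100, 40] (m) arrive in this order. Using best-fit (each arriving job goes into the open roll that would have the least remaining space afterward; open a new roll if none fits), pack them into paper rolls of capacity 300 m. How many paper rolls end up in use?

  210 → roll 1 (new)  [load 210/300]
  200 → roll 2 (new)  [load 200/300]
  180 → roll 3 (new)  [load 180/300]
  60 → roll 1  [load 270/300]
  220 → roll 4 (new)  [load 220/300]
  170 → roll 5 (new)  [load 170/300]
  100 → roll 2  [load 300/300]
  40 → roll 4  [load 260/300]
5 paper rolls opened.

5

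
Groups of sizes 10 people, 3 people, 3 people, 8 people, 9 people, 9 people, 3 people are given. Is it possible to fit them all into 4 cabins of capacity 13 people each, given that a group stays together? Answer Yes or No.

Yes

A valid assignment using 4 cabins:
  cabin 1: 10 + 3 = 13
  cabin 2: 9 + 3 = 12
  cabin 3: 9 + 3 = 12
  cabin 4: 8 = 8
Every load is within 13 people, so 4 cabins suffice.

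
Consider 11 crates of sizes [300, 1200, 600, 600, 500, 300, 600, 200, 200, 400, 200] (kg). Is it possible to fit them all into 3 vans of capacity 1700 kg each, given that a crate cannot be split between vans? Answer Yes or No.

Yes

A valid assignment using 3 vans:
  van 1: 1200 + 500 = 1700
  van 2: 600 + 600 + 300 + 200 = 1700
  van 3: 600 + 400 + 300 + 200 + 200 = 1700
Every load is within 1700 kg, so 3 vans suffice.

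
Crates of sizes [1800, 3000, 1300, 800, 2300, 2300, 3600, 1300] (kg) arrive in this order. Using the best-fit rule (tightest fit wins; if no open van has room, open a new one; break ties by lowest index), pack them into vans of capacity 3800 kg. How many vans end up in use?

  1800 → van 1 (new)  [load 1800/3800]
  3000 → van 2 (new)  [load 3000/3800]
  1300 → van 1  [load 3100/3800]
  800 → van 2  [load 3800/3800]
  2300 → van 3 (new)  [load 2300/3800]
  2300 → van 4 (new)  [load 2300/3800]
  3600 → van 5 (new)  [load 3600/3800]
  1300 → van 3  [load 3600/3800]
5 vans opened.

5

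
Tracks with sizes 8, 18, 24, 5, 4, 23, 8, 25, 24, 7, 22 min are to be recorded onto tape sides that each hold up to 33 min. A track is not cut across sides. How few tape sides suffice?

Total = 25 + 24 + 24 + 23 + 22 + 18 + 8 + 8 + 7 + 5 + 4 = 168 min.
Lower bound: ⌈168/33⌉ = 6 tape sides.
A packing using 6 tape sides:
  side 1: 25 + 8 = 33
  side 2: 24 + 8 = 32
  side 3: 24 + 7 = 31
  side 4: 23 + 5 + 4 = 32
  side 5: 22 = 22
  side 6: 18 = 18
This matches the lower bound, so 6 is optimal.

6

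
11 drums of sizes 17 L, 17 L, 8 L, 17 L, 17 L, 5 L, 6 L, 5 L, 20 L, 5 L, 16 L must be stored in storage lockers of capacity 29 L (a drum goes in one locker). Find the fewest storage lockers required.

Total = 20 + 17 + 17 + 17 + 17 + 16 + 8 + 6 + 5 + 5 + 5 = 133 L.
Lower bound: ⌈133/29⌉ = 5 storage lockers.
Also, 6 drums each exceed 29/2 L, and no two of those can share a locker, so at least 6 storage lockers are needed.
A packing using 6 storage lockers:
  locker 1: 20 + 8 = 28
  locker 2: 17 + 6 + 5 = 28
  locker 3: 17 + 5 + 5 = 27
  locker 4: 17 = 17
  locker 5: 17 = 17
  locker 6: 16 = 16
This matches the lower bound, so 6 is optimal.

6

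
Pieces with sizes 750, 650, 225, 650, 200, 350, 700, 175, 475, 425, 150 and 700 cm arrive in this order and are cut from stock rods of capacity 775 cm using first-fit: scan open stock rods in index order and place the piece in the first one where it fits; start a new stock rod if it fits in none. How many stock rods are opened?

  750 → stock rod 1 (new)  [load 750/775]
  650 → stock rod 2 (new)  [load 650/775]
  225 → stock rod 3 (new)  [load 225/775]
  650 → stock rod 4 (new)  [load 650/775]
  200 → stock rod 3  [load 425/775]
  350 → stock rod 3  [load 775/775]
  700 → stock rod 5 (new)  [load 700/775]
  175 → stock rod 6 (new)  [load 175/775]
  475 → stock rod 6  [load 650/775]
  425 → stock rod 7 (new)  [load 425/775]
  150 → stock rod 7  [load 575/775]
  700 → stock rod 8 (new)  [load 700/775]
8 stock rods opened.

8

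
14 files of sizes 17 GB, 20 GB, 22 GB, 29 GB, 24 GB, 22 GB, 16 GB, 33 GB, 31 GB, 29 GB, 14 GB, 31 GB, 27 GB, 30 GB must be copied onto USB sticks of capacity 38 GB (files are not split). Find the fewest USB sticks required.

Total = 33 + 31 + 31 + 30 + 29 + 29 + 27 + 24 + 22 + 22 + 20 + 17 + 16 + 14 = 345 GB.
Lower bound: ⌈345/38⌉ = 10 USB sticks.
Also, 11 files each exceed 19 GB, and no two of those can share a USB stick, so at least 11 USB sticks are needed.
A packing using 11 USB sticks:
  USB stick 1: 33 = 33
  USB stick 2: 31 = 31
  USB stick 3: 31 = 31
  USB stick 4: 30 = 30
  USB stick 5: 29 = 29
  USB stick 6: 29 = 29
  USB stick 7: 27 = 27
  USB stick 8: 24 + 14 = 38
  USB stick 9: 22 + 16 = 38
  USB stick 10: 22 = 22
  USB stick 11: 20 + 17 = 37
This matches the lower bound, so 11 is optimal.

11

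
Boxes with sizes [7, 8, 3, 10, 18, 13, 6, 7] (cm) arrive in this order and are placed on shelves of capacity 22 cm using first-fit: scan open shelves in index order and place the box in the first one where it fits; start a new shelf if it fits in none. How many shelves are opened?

  7 → shelf 1 (new)  [load 7/22]
  8 → shelf 1  [load 15/22]
  3 → shelf 1  [load 18/22]
  10 → shelf 2 (new)  [load 10/22]
  18 → shelf 3 (new)  [load 18/22]
  13 → shelf 4 (new)  [load 13/22]
  6 → shelf 2  [load 16/22]
  7 → shelf 4  [load 20/22]
4 shelves opened.

4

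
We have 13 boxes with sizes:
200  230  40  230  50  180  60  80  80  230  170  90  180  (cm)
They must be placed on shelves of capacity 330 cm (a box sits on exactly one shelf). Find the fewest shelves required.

Total = 230 + 230 + 230 + 200 + 180 + 180 + 170 + 90 + 80 + 80 + 60 + 50 + 40 = 1820 cm.
Lower bound: ⌈1820/330⌉ = 6 shelves.
Also, 7 boxes each exceed 165 cm, and no two of those can share a shelf, so at least 7 shelves are needed.
A packing using 7 shelves:
  shelf 1: 230 + 90 = 320
  shelf 2: 230 + 80 = 310
  shelf 3: 230 + 80 = 310
  shelf 4: 200 + 60 + 50 = 310
  shelf 5: 180 + 40 = 220
  shelf 6: 180 = 180
  shelf 7: 170 = 170
This matches the lower bound, so 7 is optimal.

7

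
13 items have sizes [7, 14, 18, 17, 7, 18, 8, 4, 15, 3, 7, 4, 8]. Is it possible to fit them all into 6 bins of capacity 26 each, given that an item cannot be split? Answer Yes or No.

A valid assignment using 6 bins:
  bin 1: 18 + 8 = 26
  bin 2: 18 + 8 = 26
  bin 3: 17 + 7 = 24
  bin 4: 15 + 7 + 4 = 26
  bin 5: 14 + 7 + 4 = 25
  bin 6: 3 = 3
Every load is within 26, so 6 bins suffice.

Yes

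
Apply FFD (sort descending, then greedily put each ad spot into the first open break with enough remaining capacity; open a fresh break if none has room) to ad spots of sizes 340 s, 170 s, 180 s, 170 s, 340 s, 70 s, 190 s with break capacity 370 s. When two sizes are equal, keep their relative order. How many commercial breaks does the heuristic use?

5

Sorted descending: 340, 340, 190, 180, 170, 170, 70.
  340 → break 1 (new)  [load 340/370]
  340 → break 2 (new)  [load 340/370]
  190 → break 3 (new)  [load 190/370]
  180 → break 3  [load 370/370]
  170 → break 4 (new)  [load 170/370]
  170 → break 4  [load 340/370]
  70 → break 5 (new)  [load 70/370]
5 commercial breaks opened.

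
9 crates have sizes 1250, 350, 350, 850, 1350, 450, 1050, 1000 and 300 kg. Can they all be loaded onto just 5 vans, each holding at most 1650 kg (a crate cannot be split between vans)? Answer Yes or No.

Yes

A valid assignment using 5 vans:
  van 1: 1350 + 300 = 1650
  van 2: 1250 + 350 = 1600
  van 3: 1050 + 450 = 1500
  van 4: 1000 + 350 = 1350
  van 5: 850 = 850
Every load is within 1650 kg, so 5 vans suffice.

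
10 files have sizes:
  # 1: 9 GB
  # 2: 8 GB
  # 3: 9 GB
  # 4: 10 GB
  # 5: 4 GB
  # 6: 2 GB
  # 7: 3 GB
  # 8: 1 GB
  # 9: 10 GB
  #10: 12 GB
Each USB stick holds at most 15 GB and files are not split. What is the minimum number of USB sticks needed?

6

Total = 12 + 10 + 10 + 9 + 9 + 8 + 4 + 3 + 2 + 1 = 68 GB.
Lower bound: ⌈68/15⌉ = 5 USB sticks.
Also, 6 files each exceed 15/2 GB, and no two of those can share a USB stick, so at least 6 USB sticks are needed.
A packing using 6 USB sticks:
  USB stick 1: 12 + 3 = 15
  USB stick 2: 10 + 4 + 1 = 15
  USB stick 3: 10 + 2 = 12
  USB stick 4: 9 = 9
  USB stick 5: 9 = 9
  USB stick 6: 8 = 8
This matches the lower bound, so 6 is optimal.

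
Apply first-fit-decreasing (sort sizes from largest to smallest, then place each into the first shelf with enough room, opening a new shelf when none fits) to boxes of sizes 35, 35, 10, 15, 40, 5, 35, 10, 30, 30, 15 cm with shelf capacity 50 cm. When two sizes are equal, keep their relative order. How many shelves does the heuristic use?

Sorted descending: 40, 35, 35, 35, 30, 30, 15, 15, 10, 10, 5.
  40 → shelf 1 (new)  [load 40/50]
  35 → shelf 2 (new)  [load 35/50]
  35 → shelf 3 (new)  [load 35/50]
  35 → shelf 4 (new)  [load 35/50]
  30 → shelf 5 (new)  [load 30/50]
  30 → shelf 6 (new)  [load 30/50]
  15 → shelf 2  [load 50/50]
  15 → shelf 3  [load 50/50]
  10 → shelf 1  [load 50/50]
  10 → shelf 4  [load 45/50]
  5 → shelf 4  [load 50/50]
6 shelves opened.

6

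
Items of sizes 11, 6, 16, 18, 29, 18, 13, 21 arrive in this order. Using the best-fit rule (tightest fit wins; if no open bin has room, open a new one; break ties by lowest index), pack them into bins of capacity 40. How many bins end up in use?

4

  11 → bin 1 (new)  [load 11/40]
  6 → bin 1  [load 17/40]
  16 → bin 1  [load 33/40]
  18 → bin 2 (new)  [load 18/40]
  29 → bin 3 (new)  [load 29/40]
  18 → bin 2  [load 36/40]
  13 → bin 4 (new)  [load 13/40]
  21 → bin 4  [load 34/40]
4 bins opened.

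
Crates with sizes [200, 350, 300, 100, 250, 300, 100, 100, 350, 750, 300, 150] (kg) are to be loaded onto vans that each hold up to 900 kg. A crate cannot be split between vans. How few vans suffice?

4

Total = 750 + 350 + 350 + 300 + 300 + 300 + 250 + 200 + 150 + 100 + 100 + 100 = 3250 kg.
Lower bound: ⌈3250/900⌉ = 4 vans.
A packing using 4 vans:
  van 1: 750 + 150 = 900
  van 2: 350 + 350 + 200 = 900
  van 3: 300 + 300 + 300 = 900
  van 4: 250 + 100 + 100 + 100 = 550
This matches the lower bound, so 4 is optimal.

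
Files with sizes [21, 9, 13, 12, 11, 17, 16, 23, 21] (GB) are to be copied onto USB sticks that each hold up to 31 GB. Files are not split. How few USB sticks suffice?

6

Total = 23 + 21 + 21 + 17 + 16 + 13 + 12 + 11 + 9 = 143 GB.
Lower bound: ⌈143/31⌉ = 5 USB sticks.
A packing using 6 USB sticks:
  USB stick 1: 23 = 23
  USB stick 2: 21 + 9 = 30
  USB stick 3: 21 = 21
  USB stick 4: 17 + 13 = 30
  USB stick 5: 16 + 12 = 28
  USB stick 6: 11 = 11
No arrangement into 5 USB sticks stays within capacity, so 6 is optimal.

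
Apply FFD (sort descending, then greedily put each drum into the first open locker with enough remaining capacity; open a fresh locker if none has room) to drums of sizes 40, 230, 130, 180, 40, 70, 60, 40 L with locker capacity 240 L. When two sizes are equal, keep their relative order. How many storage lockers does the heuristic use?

4

Sorted descending: 230, 180, 130, 70, 60, 40, 40, 40.
  230 → locker 1 (new)  [load 230/240]
  180 → locker 2 (new)  [load 180/240]
  130 → locker 3 (new)  [load 130/240]
  70 → locker 3  [load 200/240]
  60 → locker 2  [load 240/240]
  40 → locker 3  [load 240/240]
  40 → locker 4 (new)  [load 40/240]
  40 → locker 4  [load 80/240]
4 storage lockers opened.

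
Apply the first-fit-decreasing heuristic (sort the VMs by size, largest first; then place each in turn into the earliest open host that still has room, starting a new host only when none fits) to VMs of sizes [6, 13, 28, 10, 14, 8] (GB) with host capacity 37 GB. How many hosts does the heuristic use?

3

Sorted descending: 28, 14, 13, 10, 8, 6.
  28 → host 1 (new)  [load 28/37]
  14 → host 2 (new)  [load 14/37]
  13 → host 2  [load 27/37]
  10 → host 2  [load 37/37]
  8 → host 1  [load 36/37]
  6 → host 3 (new)  [load 6/37]
3 hosts opened.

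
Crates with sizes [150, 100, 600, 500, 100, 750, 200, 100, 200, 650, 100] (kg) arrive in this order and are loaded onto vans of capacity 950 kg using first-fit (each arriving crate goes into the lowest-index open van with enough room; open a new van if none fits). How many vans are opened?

4

  150 → van 1 (new)  [load 150/950]
  100 → van 1  [load 250/950]
  600 → van 1  [load 850/950]
  500 → van 2 (new)  [load 500/950]
  100 → van 1  [load 950/950]
  750 → van 3 (new)  [load 750/950]
  200 → van 2  [load 700/950]
  100 → van 2  [load 800/950]
  200 → van 3  [load 950/950]
  650 → van 4 (new)  [load 650/950]
  100 → van 2  [load 900/950]
4 vans opened.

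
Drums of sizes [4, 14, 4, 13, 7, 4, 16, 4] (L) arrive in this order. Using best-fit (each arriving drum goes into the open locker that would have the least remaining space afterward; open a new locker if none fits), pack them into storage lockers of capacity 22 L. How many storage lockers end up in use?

  4 → locker 1 (new)  [load 4/22]
  14 → locker 1  [load 18/22]
  4 → locker 1  [load 22/22]
  13 → locker 2 (new)  [load 13/22]
  7 → locker 2  [load 20/22]
  4 → locker 3 (new)  [load 4/22]
  16 → locker 3  [load 20/22]
  4 → locker 4 (new)  [load 4/22]
4 storage lockers opened.

4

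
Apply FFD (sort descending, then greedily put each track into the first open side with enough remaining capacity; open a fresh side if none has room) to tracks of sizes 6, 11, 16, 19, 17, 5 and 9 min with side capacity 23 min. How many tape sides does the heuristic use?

4

Sorted descending: 19, 17, 16, 11, 9, 6, 5.
  19 → side 1 (new)  [load 19/23]
  17 → side 2 (new)  [load 17/23]
  16 → side 3 (new)  [load 16/23]
  11 → side 4 (new)  [load 11/23]
  9 → side 4  [load 20/23]
  6 → side 2  [load 23/23]
  5 → side 3  [load 21/23]
4 tape sides opened.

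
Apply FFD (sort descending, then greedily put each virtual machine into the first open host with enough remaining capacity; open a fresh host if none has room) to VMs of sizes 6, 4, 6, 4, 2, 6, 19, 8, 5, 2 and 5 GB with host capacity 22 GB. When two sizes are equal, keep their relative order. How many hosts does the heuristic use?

4

Sorted descending: 19, 8, 6, 6, 6, 5, 5, 4, 4, 2, 2.
  19 → host 1 (new)  [load 19/22]
  8 → host 2 (new)  [load 8/22]
  6 → host 2  [load 14/22]
  6 → host 2  [load 20/22]
  6 → host 3 (new)  [load 6/22]
  5 → host 3  [load 11/22]
  5 → host 3  [load 16/22]
  4 → host 3  [load 20/22]
  4 → host 4 (new)  [load 4/22]
  2 → host 1  [load 21/22]
  2 → host 2  [load 22/22]
4 hosts opened.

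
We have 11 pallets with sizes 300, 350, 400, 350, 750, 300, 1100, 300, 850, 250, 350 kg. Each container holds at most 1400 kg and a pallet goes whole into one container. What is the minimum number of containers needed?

4

Total = 1100 + 850 + 750 + 400 + 350 + 350 + 350 + 300 + 300 + 300 + 250 = 5300 kg.
Lower bound: ⌈5300/1400⌉ = 4 containers.
A packing using 4 containers:
  container 1: 1100 + 300 = 1400
  container 2: 850 + 400 = 1250
  container 3: 750 + 350 + 300 = 1400
  container 4: 350 + 350 + 300 + 250 = 1250
This matches the lower bound, so 4 is optimal.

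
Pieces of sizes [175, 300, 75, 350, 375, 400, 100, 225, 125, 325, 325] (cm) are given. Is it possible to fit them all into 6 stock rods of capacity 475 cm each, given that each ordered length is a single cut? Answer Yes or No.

Total = 2775 cm; ⌈2775/475⌉ = 6.
The bound of 6 does not rule out 6, but exhaustive search shows no assignment into 6 stock rods of capacity 475 cm exists — the minimum is 7.

No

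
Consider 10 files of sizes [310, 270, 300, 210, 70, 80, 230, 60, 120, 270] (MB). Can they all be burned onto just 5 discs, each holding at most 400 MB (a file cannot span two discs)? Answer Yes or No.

No

Total = 1920 MB; ⌈1920/400⌉ = 5.
6 files each exceed half the capacity and cannot share a disc, forcing at least 6 discs.
At least 6 discs are required, but only 5 are allowed.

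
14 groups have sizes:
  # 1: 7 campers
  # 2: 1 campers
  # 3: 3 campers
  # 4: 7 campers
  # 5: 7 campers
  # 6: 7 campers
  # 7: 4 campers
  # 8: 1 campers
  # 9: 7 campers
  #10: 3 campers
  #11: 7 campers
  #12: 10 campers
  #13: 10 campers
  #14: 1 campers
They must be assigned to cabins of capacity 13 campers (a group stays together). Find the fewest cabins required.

8

Total = 10 + 10 + 7 + 7 + 7 + 7 + 7 + 7 + 4 + 3 + 3 + 1 + 1 + 1 = 75 campers.
Lower bound: ⌈75/13⌉ = 6 cabins.
Also, 8 groups each exceed 13/2 campers, and no two of those can share a cabin, so at least 8 cabins are needed.
A packing using 8 cabins:
  cabin 1: 10 + 3 = 13
  cabin 2: 10 + 3 = 13
  cabin 3: 7 + 4 + 1 + 1 = 13
  cabin 4: 7 + 1 = 8
  cabin 5: 7 = 7
  cabin 6: 7 = 7
  cabin 7: 7 = 7
  cabin 8: 7 = 7
This matches the lower bound, so 8 is optimal.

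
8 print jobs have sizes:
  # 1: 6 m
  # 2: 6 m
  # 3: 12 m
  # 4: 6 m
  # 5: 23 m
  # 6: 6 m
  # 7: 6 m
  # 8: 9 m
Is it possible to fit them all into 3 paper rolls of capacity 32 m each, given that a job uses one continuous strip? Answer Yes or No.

Yes

A valid assignment using 3 paper rolls:
  roll 1: 23 + 9 = 32
  roll 2: 12 + 6 + 6 + 6 = 30
  roll 3: 6 + 6 = 12
Every load is within 32 m, so 3 paper rolls suffice.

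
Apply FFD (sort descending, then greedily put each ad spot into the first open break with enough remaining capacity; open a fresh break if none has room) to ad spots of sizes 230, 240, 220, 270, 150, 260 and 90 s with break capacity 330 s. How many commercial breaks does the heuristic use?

Sorted descending: 270, 260, 240, 230, 220, 150, 90.
  270 → break 1 (new)  [load 270/330]
  260 → break 2 (new)  [load 260/330]
  240 → break 3 (new)  [load 240/330]
  230 → break 4 (new)  [load 230/330]
  220 → break 5 (new)  [load 220/330]
  150 → break 6 (new)  [load 150/330]
  90 → break 3  [load 330/330]
6 commercial breaks opened.

6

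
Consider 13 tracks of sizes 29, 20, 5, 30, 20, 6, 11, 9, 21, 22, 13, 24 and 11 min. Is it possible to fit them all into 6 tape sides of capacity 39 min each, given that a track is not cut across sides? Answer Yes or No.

No

Total = 221 min; ⌈221/39⌉ = 6.
7 tracks each exceed half the capacity and cannot share a side, forcing at least 7 tape sides.
At least 7 tape sides are required, but only 6 are allowed.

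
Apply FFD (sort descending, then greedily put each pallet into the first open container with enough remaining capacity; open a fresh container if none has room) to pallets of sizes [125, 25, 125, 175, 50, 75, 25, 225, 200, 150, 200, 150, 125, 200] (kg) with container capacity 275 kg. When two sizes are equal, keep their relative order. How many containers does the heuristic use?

8

Sorted descending: 225, 200, 200, 200, 175, 150, 150, 125, 125, 125, 75, 50, 25, 25.
  225 → container 1 (new)  [load 225/275]
  200 → container 2 (new)  [load 200/275]
  200 → container 3 (new)  [load 200/275]
  200 → container 4 (new)  [load 200/275]
  175 → container 5 (new)  [load 175/275]
  150 → container 6 (new)  [load 150/275]
  150 → container 7 (new)  [load 150/275]
  125 → container 6  [load 275/275]
  125 → container 7  [load 275/275]
  125 → container 8 (new)  [load 125/275]
  75 → container 2  [load 275/275]
  50 → container 1  [load 275/275]
  25 → container 3  [load 225/275]
  25 → container 3  [load 250/275]
8 containers opened.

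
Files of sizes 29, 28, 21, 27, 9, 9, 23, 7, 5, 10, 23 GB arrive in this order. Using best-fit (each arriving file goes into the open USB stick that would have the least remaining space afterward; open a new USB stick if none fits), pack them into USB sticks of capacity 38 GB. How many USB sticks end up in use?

6

  29 → USB stick 1 (new)  [load 29/38]
  28 → USB stick 2 (new)  [load 28/38]
  21 → USB stick 3 (new)  [load 21/38]
  27 → USB stick 4 (new)  [load 27/38]
  9 → USB stick 1  [load 38/38]
  9 → USB stick 2  [load 37/38]
  23 → USB stick 5 (new)  [load 23/38]
  7 → USB stick 4  [load 34/38]
  5 → USB stick 5  [load 28/38]
  10 → USB stick 5  [load 38/38]
  23 → USB stick 6 (new)  [load 23/38]
6 USB sticks opened.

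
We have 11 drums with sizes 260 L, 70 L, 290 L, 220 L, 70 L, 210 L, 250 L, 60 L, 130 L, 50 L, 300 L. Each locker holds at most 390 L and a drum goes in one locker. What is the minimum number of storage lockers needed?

Total = 300 + 290 + 260 + 250 + 220 + 210 + 130 + 70 + 70 + 60 + 50 = 1910 L.
Lower bound: ⌈1910/390⌉ = 5 storage lockers.
Also, 6 drums each exceed 195 L, and no two of those can share a locker, so at least 6 storage lockers are needed.
A packing using 6 storage lockers:
  locker 1: 300 + 70 = 370
  locker 2: 290 + 70 = 360
  locker 3: 260 + 130 = 390
  locker 4: 250 + 60 + 50 = 360
  locker 5: 220 = 220
  locker 6: 210 = 210
This matches the lower bound, so 6 is optimal.

6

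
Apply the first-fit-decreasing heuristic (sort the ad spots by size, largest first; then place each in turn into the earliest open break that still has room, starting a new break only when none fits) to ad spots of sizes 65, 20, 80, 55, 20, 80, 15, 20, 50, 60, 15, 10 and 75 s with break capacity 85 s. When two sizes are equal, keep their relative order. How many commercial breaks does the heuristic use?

7

Sorted descending: 80, 80, 75, 65, 60, 55, 50, 20, 20, 20, 15, 15, 10.
  80 → break 1 (new)  [load 80/85]
  80 → break 2 (new)  [load 80/85]
  75 → break 3 (new)  [load 75/85]
  65 → break 4 (new)  [load 65/85]
  60 → break 5 (new)  [load 60/85]
  55 → break 6 (new)  [load 55/85]
  50 → break 7 (new)  [load 50/85]
  20 → break 4  [load 85/85]
  20 → break 5  [load 80/85]
  20 → break 6  [load 75/85]
  15 → break 7  [load 65/85]
  15 → break 7  [load 80/85]
  10 → break 3  [load 85/85]
7 commercial breaks opened.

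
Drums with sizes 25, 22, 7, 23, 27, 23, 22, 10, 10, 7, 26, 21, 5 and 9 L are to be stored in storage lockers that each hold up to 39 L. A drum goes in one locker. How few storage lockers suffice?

8

Total = 27 + 26 + 25 + 23 + 23 + 22 + 22 + 21 + 10 + 10 + 9 + 7 + 7 + 5 = 237 L.
Lower bound: ⌈237/39⌉ = 7 storage lockers.
Also, 8 drums each exceed 39/2 L, and no two of those can share a locker, so at least 8 storage lockers are needed.
A packing using 8 storage lockers:
  locker 1: 27 + 10 = 37
  locker 2: 26 + 10 = 36
  locker 3: 25 + 9 + 5 = 39
  locker 4: 23 + 7 + 7 = 37
  locker 5: 23 = 23
  locker 6: 22 = 22
  locker 7: 22 = 22
  locker 8: 21 = 21
This matches the lower bound, so 8 is optimal.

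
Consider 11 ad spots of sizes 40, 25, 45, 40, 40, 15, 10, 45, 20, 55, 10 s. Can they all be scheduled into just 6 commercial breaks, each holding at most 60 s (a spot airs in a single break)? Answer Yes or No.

No

Total = 345 s; ⌈345/60⌉ = 6.
The bound of 6 does not rule out 6, but exhaustive search shows no assignment into 6 commercial breaks of capacity 60 s exists — the minimum is 7.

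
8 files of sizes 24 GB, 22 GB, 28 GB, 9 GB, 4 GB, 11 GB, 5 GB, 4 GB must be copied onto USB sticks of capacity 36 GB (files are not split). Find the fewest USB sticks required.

3

Total = 28 + 24 + 22 + 11 + 9 + 5 + 4 + 4 = 107 GB.
Lower bound: ⌈107/36⌉ = 3 USB sticks.
A packing using 3 USB sticks:
  USB stick 1: 28 + 4 + 4 = 36
  USB stick 2: 24 + 11 = 35
  USB stick 3: 22 + 9 + 5 = 36
This matches the lower bound, so 3 is optimal.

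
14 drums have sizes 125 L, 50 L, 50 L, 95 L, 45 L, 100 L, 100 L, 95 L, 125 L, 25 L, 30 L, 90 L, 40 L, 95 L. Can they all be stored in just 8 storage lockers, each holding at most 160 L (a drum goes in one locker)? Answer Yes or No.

Yes

A valid assignment using 8 storage lockers:
  locker 1: 125 + 30 = 155
  locker 2: 125 + 25 = 150
  locker 3: 100 + 50 = 150
  locker 4: 100 + 50 = 150
  locker 5: 95 + 45 = 140
  locker 6: 95 + 40 = 135
  locker 7: 95 = 95
  locker 8: 90 = 90
Every load is within 160 L, so 8 storage lockers suffice.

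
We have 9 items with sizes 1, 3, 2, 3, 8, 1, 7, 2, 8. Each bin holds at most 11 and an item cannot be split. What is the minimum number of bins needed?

Total = 8 + 8 + 7 + 3 + 3 + 2 + 2 + 1 + 1 = 35.
Lower bound: ⌈35/11⌉ = 4 bins.
A packing using 4 bins:
  bin 1: 8 + 3 = 11
  bin 2: 8 + 3 = 11
  bin 3: 7 + 2 + 2 = 11
  bin 4: 1 + 1 = 2
This matches the lower bound, so 4 is optimal.

4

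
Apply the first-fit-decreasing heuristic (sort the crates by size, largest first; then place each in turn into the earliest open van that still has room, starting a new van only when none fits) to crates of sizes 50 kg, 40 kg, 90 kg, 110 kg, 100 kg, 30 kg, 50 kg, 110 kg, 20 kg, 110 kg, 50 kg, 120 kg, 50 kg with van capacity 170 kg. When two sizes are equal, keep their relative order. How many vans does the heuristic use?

Sorted descending: 120, 110, 110, 110, 100, 90, 50, 50, 50, 50, 40, 30, 20.
  120 → van 1 (new)  [load 120/170]
  110 → van 2 (new)  [load 110/170]
  110 → van 3 (new)  [load 110/170]
  110 → van 4 (new)  [load 110/170]
  100 → van 5 (new)  [load 100/170]
  90 → van 6 (new)  [load 90/170]
  50 → van 1  [load 170/170]
  50 → van 2  [load 160/170]
  50 → van 3  [load 160/170]
  50 → van 4  [load 160/170]
  40 → van 5  [load 140/170]
  30 → van 5  [load 170/170]
  20 → van 6  [load 110/170]
6 vans opened.

6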